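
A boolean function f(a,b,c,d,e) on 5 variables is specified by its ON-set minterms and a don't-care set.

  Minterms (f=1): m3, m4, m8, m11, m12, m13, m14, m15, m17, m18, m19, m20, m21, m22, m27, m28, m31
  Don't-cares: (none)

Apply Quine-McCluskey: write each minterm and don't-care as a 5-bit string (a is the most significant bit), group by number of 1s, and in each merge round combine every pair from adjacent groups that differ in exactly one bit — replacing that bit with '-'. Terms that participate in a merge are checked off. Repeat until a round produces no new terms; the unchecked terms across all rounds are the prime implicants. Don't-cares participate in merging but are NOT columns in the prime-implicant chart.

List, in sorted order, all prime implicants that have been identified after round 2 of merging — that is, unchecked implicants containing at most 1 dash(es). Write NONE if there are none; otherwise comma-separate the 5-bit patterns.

size-2^0 implicants → 00011(✓)  00100(✓)  01000(✓)  01011(✓)  01100(✓)  01101(✓)  01110(✓)  01111(✓)  10001(✓)  10010(✓)  10011(✓)  10100(✓)  10101(✓)  10110(✓)  11011(✓)  11100(✓)  11111(✓)
size-2^1 implicants → -0011(✓)  -0100(✓)  -1011(✓)  -1100(✓)  -1111(✓)  0-011(✓)  0-100(✓)  01-00  01-11(✓)  011-0(✓)  011-1(✓)  0110-(✓)  0111-(✓)  1-011(✓)  1-100(✓)  10-01  10-10  100-1  1001-  101-0  1010-  11-11(✓)
size-2^2 implicants → --011  --100  -1-11  011--
Unchecked terms (primes): --011, --100, -1-11, 01-00, 011--, 10-01, 10-10, 100-1, 1001-, 101-0, 1010-

01-00, 10-01, 10-10, 100-1, 1001-, 101-0, 1010-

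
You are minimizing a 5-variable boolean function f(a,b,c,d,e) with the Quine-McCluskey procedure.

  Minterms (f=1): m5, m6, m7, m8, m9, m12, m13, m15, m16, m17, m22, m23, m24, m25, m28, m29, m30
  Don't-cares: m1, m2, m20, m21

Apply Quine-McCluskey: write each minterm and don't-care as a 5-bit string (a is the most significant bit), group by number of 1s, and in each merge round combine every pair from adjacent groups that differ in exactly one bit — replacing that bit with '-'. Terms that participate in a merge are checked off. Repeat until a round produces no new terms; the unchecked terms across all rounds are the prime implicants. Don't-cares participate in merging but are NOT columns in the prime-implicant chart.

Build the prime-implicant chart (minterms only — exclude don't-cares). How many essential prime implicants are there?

4

Round 0: 00001✓ 00010✓ 00101✓ 00110✓ 00111✓ 01000✓ 01001✓ 01100✓ 01101✓ 01111✓ 10000✓ 10001✓ 10100✓ 10101✓ 10110✓ 10111✓ 11000✓ 11001✓ 11100✓ 11101✓ 11110✓
Round 1: -0001✓ -0101✓ -0110✓ -0111✓ -1000✓ -1001✓ -1100✓ -1101✓ 0-001✓ 0-101✓ 0-111✓ 00-01✓ 00-10 001-1✓ 0011-✓ 01-00✓ 01-01✓ 0100-✓ 011-1✓ 0110-✓ 1-000✓ 1-001✓ 1-100✓ 1-101✓ 1-110✓ 10-00✓ 10-01✓ 1000-✓ 101-0✓ 101-1✓ 1010-✓ 1011-✓ 11-00✓ 11-01✓ 1100-✓ 111-0✓ 1110-✓
Round 2: --001✓ --101✓ -0-01✓ -01-1 -011- -1-00✓ -1-01✓ -100-✓ -110-✓ 0--01✓ 0-1-1 01-0-✓ 1--00✓ 1--01✓ 1-00-✓ 1-1-0 1-10-✓ 10-0-✓ 101-- 11-0-✓
Round 3: ---01 -1-0- 1--0-
PIs = {---01, -01-1, -011-, -1-0-, 0-1-1, 00-10, 1--0-, 1-1-0, 101--}
Coverage chart:
  m5: ---01,-01-1,0-1-1
  m6: -011-,00-10
  m7: -01-1,-011-,0-1-1
  m8: -1-0- ←essential
  m9: ---01,-1-0-
  m12: -1-0- ←essential
  m13: ---01,-1-0-,0-1-1
  m15: 0-1-1 ←essential
  m16: 1--0- ←essential
  m17: ---01,1--0-
  m22: -011-,1-1-0,101--
  m23: -01-1,-011-,101--
  m24: -1-0-,1--0-
  m25: ---01,-1-0-,1--0-
  m28: -1-0-,1--0-,1-1-0
  m29: ---01,-1-0-,1--0-
  m30: 1-1-0 ←essential
Essential: -1-0-, 0-1-1, 1--0-, 1-1-0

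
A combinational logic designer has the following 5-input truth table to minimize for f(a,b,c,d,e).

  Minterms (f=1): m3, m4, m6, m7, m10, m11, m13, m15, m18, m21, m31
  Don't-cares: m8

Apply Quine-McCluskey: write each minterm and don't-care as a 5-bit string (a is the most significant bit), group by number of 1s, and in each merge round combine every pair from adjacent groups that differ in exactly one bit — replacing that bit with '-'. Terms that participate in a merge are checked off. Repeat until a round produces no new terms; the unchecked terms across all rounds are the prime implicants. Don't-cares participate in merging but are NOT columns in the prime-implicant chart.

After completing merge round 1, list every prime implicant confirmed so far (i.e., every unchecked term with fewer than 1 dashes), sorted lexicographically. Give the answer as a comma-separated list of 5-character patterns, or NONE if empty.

10010, 10101

Round 0: 00011✓ 00100✓ 00110✓ 00111✓ 01000✓ 01010✓ 01011✓ 01101✓ 01111✓ 10010 10101 11111✓
Round 1: -1111 0-011✓ 0-111✓ 00-11✓ 001-0 0011- 01-11✓ 010-0 0101- 011-1
Round 2: 0--11
PIs = {-1111, 0--11, 001-0, 0011-, 010-0, 0101-, 011-1, 10010, 10101}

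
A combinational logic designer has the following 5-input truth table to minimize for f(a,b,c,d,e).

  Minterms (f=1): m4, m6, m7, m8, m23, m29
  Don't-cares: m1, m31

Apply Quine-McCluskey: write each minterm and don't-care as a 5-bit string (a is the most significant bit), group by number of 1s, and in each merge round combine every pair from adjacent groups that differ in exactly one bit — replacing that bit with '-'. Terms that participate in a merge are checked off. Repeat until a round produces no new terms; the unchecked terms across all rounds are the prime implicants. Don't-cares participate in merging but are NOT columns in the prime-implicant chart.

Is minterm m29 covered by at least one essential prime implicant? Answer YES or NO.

Round 0: 00001 00100✓ 00110✓ 00111✓ 01000 10111✓ 11101✓ 11111✓
Round 1: -0111 001-0 0011- 1-111 111-1
PIs = {-0111, 00001, 001-0, 0011-, 01000, 1-111, 111-1}
Coverage chart:
  m4: 001-0 ←essential
  m6: 001-0,0011-
  m7: -0111,0011-
  m8: 01000 ←essential
  m23: -0111,1-111
  m29: 111-1 ←essential
Essential: 001-0, 01000, 111-1

YES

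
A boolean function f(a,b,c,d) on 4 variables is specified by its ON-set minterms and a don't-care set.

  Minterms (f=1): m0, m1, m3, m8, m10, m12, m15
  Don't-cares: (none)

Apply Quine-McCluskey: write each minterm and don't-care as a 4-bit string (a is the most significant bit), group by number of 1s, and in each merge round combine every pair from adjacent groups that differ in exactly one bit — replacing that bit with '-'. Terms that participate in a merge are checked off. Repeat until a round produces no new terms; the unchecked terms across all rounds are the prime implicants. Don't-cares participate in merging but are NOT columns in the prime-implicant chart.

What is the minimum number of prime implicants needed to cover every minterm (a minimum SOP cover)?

5

size-2^0 implicants → 0000(✓)  0001(✓)  0011(✓)  1000(✓)  1010(✓)  1100(✓)  1111
size-2^1 implicants → -000  00-1  000-  1-00  10-0
Unchecked terms (primes): -000, 00-1, 000-, 1-00, 10-0, 1111
Minterm coverage:
  m0 ⊆ -000,000-
  m1 ⊆ 00-1,000-
  m3 ⊆ 00-1 [E]
  m8 ⊆ -000,1-00,10-0
  m10 ⊆ 10-0 [E]
  m12 ⊆ 1-00 [E]
  m15 ⊆ 1111 [E]
E = {00-1, 1-00, 10-0, 1111}
Petrick residual → -000
Cover = b'c'd' + a'b'd + ac'd' + ab'd' + abcd  |cover|=5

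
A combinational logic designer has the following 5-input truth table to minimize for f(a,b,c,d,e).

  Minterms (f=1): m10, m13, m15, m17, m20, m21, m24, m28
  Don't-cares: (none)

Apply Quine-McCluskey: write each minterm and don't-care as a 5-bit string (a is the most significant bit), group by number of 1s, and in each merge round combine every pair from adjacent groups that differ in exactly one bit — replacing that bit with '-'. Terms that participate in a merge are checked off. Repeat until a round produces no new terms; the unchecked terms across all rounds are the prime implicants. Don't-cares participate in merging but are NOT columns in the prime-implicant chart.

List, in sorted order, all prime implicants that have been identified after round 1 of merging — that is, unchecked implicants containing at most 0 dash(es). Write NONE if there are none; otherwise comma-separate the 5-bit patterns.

Round 0: 01010 01101✓ 01111✓ 10001✓ 10100✓ 10101✓ 11000✓ 11100✓
Round 1: 011-1 1-100 10-01 1010- 11-00
PIs = {01010, 011-1, 1-100, 10-01, 1010-, 11-00}

01010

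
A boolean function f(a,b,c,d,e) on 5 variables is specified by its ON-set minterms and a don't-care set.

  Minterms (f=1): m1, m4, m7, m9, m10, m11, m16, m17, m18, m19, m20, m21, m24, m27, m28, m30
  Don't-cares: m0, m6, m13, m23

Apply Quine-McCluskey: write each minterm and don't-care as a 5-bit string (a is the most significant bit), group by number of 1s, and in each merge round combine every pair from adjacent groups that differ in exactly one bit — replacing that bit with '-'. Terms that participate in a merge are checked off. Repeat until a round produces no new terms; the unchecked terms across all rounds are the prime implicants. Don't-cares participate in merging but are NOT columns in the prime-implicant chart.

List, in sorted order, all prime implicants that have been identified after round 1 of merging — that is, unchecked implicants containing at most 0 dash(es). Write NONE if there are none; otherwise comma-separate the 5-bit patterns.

NONE

[col 0] 00000*, 00001*, 00100*, 00110*, 00111*, 01001*, 01010*, 01011*, 01101*, 10000*, 10001*, 10010*, 10011*, 10100*, 10101*, 10111*, 11000*, 11011*, 11100*, 11110*
[col 1] -0000*, -0001*, -0100*, -0111, -1011, 0-001, 00-00*, 0000-*, 001-0, 0011-, 01-01, 010-1, 0101-, 1-000*, 1-011, 1-100*, 10-00*, 10-01*, 10-11*, 100-0*, 100-1*, 1000-*, 1001-*, 101-1*, 1010-*, 11-00*, 111-0
[col 2] -0-00, -000-, 1--00, 10--1, 10-0-, 100--
Prime implicants: -0-00, -000-, -0111, -1011, 0-001, 001-0, 0011-, 01-01, 010-1, 0101-, 1--00, 1-011, 10--1, 10-0-, 100--, 111-0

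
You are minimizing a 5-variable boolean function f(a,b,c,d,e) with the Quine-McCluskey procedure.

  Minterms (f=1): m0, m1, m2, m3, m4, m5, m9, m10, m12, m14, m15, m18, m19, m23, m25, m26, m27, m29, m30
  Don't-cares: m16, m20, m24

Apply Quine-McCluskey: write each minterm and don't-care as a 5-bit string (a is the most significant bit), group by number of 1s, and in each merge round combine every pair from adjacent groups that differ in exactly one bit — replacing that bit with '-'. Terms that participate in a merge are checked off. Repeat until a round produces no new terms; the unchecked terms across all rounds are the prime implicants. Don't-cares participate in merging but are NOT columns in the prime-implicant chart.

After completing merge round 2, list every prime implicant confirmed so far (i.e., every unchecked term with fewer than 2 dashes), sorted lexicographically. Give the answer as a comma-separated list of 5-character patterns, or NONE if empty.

-1001, 0-001, 0-100, 011-0, 0111-, 10-11, 11-01

size-2^0 implicants → 00000(✓)  00001(✓)  00010(✓)  00011(✓)  00100(✓)  00101(✓)  01001(✓)  01010(✓)  01100(✓)  01110(✓)  01111(✓)  10000(✓)  10010(✓)  10011(✓)  10100(✓)  10111(✓)  11000(✓)  11001(✓)  11010(✓)  11011(✓)  11101(✓)  11110(✓)
size-2^1 implicants → -0000(✓)  -0010(✓)  -0011(✓)  -0100(✓)  -1001  -1010(✓)  -1110(✓)  0-001  0-010(✓)  0-100  00-00(✓)  00-01(✓)  000-0(✓)  000-1(✓)  0000-(✓)  0001-(✓)  0010-(✓)  01-10(✓)  011-0  0111-  1-000(✓)  1-010(✓)  1-011(✓)  10-00(✓)  10-11  100-0(✓)  1001-(✓)  11-01  11-10(✓)  110-0(✓)  110-1(✓)  1100-(✓)  1101-(✓)
size-2^2 implicants → --010  -0-00  -00-0  -001-  -1-10  00-0-  000--  1-0-0  1-01-  110--
Unchecked terms (primes): --010, -0-00, -00-0, -001-, -1-10, -1001, 0-001, 0-100, 00-0-, 000--, 011-0, 0111-, 1-0-0, 1-01-, 10-11, 11-01, 110--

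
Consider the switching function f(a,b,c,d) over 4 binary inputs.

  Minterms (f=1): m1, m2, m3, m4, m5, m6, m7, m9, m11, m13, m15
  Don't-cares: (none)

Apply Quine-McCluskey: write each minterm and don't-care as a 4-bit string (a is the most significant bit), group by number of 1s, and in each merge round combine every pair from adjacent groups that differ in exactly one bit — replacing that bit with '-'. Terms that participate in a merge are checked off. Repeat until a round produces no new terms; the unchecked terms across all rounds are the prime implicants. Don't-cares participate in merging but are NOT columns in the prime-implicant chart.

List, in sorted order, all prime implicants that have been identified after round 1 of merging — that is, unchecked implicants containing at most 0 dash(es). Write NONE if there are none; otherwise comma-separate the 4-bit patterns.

Round 0: 0001✓ 0010✓ 0011✓ 0100✓ 0101✓ 0110✓ 0111✓ 1001✓ 1011✓ 1101✓ 1111✓
Round 1: -001✓ -011✓ -101✓ -111✓ 0-01✓ 0-10✓ 0-11✓ 00-1✓ 001-✓ 01-0✓ 01-1✓ 010-✓ 011-✓ 1-01✓ 1-11✓ 10-1✓ 11-1✓
Round 2: --01✓ --11✓ -0-1✓ -1-1✓ 0--1✓ 0-1- 01-- 1--1✓
Round 3: ---1
PIs = {---1, 0-1-, 01--}

NONE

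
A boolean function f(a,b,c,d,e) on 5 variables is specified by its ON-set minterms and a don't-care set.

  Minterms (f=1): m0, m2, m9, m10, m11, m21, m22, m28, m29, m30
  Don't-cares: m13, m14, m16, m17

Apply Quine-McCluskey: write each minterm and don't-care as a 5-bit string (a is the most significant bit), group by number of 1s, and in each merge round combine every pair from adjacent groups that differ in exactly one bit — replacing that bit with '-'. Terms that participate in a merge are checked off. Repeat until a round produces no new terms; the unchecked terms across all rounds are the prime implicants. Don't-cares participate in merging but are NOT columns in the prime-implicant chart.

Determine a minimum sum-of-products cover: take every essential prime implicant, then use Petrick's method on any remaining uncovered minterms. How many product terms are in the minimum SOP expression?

6

[col 0] 00000*, 00010*, 01001*, 01010*, 01011*, 01101*, 01110*, 10000*, 10001*, 10101*, 10110*, 11100*, 11101*, 11110*
[col 1] -0000, -1101, -1110, 0-010, 000-0, 01-01, 01-10, 010-1, 0101-, 1-101, 1-110, 10-01, 1000-, 111-0, 1110-
Prime implicants: -0000, -1101, -1110, 0-010, 000-0, 01-01, 01-10, 010-1, 0101-, 1-101, 1-110, 10-01, 1000-, 111-0, 1110-
PI chart (minterm → PIs covering it):
  0 | -0000,000-0
  2 | 0-010,000-0
  9 | 01-01,010-1
  10 | 0-010,01-10,0101-
  11 | 010-1,0101-
  21 | 1-101,10-01
  22 | 1-110  (sole → essential)
  28 | 111-0,1110-
  29 | -1101,1-101,1110-
  30 | -1110,1-110,111-0
Essential prime implicants: 1-110
Petrick residual → -0000, 0-010, 010-1, 1-101, 111-0
Minimum SOP uses 6 PIs: b'c'd'e' + a'c'de' + a'bc'e + acd'e + acde' + abce'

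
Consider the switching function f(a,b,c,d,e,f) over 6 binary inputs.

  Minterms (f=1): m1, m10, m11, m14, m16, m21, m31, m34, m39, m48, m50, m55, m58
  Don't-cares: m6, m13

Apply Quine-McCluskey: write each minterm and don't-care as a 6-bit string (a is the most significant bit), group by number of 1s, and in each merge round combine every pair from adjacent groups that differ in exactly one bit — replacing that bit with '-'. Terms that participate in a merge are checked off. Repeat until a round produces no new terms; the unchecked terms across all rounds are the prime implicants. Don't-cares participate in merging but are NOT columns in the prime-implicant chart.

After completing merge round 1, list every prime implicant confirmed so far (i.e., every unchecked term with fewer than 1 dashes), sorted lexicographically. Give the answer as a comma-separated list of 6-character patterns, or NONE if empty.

000001, 001101, 010101, 011111

size-2^0 implicants → 000001  000110(✓)  001010(✓)  001011(✓)  001101  001110(✓)  010000(✓)  010101  011111  100010(✓)  100111(✓)  110000(✓)  110010(✓)  110111(✓)  111010(✓)
size-2^1 implicants → -10000  00-110  001-10  00101-  1-0010  1-0111  11-010  1100-0
Unchecked terms (primes): -10000, 00-110, 000001, 001-10, 00101-, 001101, 010101, 011111, 1-0010, 1-0111, 11-010, 1100-0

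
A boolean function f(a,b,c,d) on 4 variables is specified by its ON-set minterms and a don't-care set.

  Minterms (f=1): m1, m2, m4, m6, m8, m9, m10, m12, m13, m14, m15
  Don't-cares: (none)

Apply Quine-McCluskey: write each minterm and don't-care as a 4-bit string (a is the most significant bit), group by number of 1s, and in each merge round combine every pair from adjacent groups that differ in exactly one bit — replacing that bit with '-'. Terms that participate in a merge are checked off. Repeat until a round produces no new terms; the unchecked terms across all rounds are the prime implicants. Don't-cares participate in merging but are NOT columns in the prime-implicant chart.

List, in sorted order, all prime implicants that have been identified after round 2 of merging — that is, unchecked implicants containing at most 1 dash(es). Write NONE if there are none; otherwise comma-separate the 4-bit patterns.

-001

[col 0] 0001*, 0010*, 0100*, 0110*, 1000*, 1001*, 1010*, 1100*, 1101*, 1110*, 1111*
[col 1] -001, -010*, -100*, -110*, 0-10*, 01-0*, 1-00*, 1-01*, 1-10*, 10-0*, 100-*, 11-0*, 11-1*, 110-*, 111-*
[col 2] --10, -1-0, 1--0, 1-0-, 11--
Prime implicants: --10, -001, -1-0, 1--0, 1-0-, 11--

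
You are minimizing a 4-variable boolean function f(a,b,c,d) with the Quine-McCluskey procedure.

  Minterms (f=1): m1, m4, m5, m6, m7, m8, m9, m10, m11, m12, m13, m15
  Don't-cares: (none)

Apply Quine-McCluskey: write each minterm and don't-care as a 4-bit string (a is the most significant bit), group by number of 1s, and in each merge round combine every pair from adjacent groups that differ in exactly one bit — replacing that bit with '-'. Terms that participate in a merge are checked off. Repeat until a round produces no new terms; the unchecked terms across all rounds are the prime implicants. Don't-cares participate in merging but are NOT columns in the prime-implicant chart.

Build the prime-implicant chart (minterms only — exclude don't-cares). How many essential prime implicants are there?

[col 0] 0001*, 0100*, 0101*, 0110*, 0111*, 1000*, 1001*, 1010*, 1011*, 1100*, 1101*, 1111*
[col 1] -001*, -100*, -101*, -111*, 0-01*, 01-0*, 01-1*, 010-*, 011-*, 1-00*, 1-01*, 1-11*, 10-0*, 10-1*, 100-*, 101-*, 11-1*, 110-*
[col 2] --01, -1-1, -10-, 01--, 1--1, 1-0-, 10--
Prime implicants: --01, -1-1, -10-, 01--, 1--1, 1-0-, 10--
PI chart (minterm → PIs covering it):
  1 | --01  (sole → essential)
  4 | -10-,01--
  5 | --01,-1-1,-10-,01--
  6 | 01--  (sole → essential)
  7 | -1-1,01--
  8 | 1-0-,10--
  9 | --01,1--1,1-0-,10--
  10 | 10--  (sole → essential)
  11 | 1--1,10--
  12 | -10-,1-0-
  13 | --01,-1-1,-10-,1--1,1-0-
  15 | -1-1,1--1
Essential prime implicants: --01, 01--, 10--

3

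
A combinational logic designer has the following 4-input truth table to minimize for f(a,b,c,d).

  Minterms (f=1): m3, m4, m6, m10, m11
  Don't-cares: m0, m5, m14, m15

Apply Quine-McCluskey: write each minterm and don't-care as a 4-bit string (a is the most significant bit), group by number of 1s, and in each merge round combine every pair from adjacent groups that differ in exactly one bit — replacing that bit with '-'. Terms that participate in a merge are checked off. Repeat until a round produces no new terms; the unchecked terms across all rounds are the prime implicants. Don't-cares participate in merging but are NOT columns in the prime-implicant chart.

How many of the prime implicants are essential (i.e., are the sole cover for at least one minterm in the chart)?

2

Round 0: 0000✓ 0011✓ 0100✓ 0101✓ 0110✓ 1010✓ 1011✓ 1110✓ 1111✓
Round 1: -011 -110 0-00 01-0 010- 1-10✓ 1-11✓ 101-✓ 111-✓
Round 2: 1-1-
PIs = {-011, -110, 0-00, 01-0, 010-, 1-1-}
Coverage chart:
  m3: -011 ←essential
  m4: 0-00,01-0,010-
  m6: -110,01-0
  m10: 1-1- ←essential
  m11: -011,1-1-
Essential: -011, 1-1-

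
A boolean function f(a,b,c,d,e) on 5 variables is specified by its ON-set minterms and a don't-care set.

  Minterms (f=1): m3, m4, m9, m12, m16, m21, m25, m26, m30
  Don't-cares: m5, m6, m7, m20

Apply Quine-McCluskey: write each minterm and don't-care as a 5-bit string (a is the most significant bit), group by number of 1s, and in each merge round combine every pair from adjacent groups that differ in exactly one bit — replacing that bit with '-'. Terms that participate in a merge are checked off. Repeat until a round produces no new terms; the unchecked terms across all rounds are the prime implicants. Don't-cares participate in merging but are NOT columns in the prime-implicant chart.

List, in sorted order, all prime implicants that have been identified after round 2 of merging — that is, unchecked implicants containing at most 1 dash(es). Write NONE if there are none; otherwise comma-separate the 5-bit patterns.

-1001, 0-100, 00-11, 10-00, 11-10

size-2^0 implicants → 00011(✓)  00100(✓)  00101(✓)  00110(✓)  00111(✓)  01001(✓)  01100(✓)  10000(✓)  10100(✓)  10101(✓)  11001(✓)  11010(✓)  11110(✓)
size-2^1 implicants → -0100(✓)  -0101(✓)  -1001  0-100  00-11  001-0(✓)  001-1(✓)  0010-(✓)  0011-(✓)  10-00  1010-(✓)  11-10
size-2^2 implicants → -010-  001--
Unchecked terms (primes): -010-, -1001, 0-100, 00-11, 001--, 10-00, 11-10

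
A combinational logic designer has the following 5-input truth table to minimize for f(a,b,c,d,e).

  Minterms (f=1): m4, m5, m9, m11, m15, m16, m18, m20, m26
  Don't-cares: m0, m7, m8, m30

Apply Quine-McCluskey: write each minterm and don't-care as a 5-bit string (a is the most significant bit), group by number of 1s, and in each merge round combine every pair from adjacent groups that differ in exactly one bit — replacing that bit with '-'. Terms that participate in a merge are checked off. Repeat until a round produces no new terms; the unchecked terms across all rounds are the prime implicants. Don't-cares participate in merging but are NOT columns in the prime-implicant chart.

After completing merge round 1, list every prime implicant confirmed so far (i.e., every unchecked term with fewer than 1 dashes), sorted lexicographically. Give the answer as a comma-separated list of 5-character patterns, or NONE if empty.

[col 0] 00000*, 00100*, 00101*, 00111*, 01000*, 01001*, 01011*, 01111*, 10000*, 10010*, 10100*, 11010*, 11110*
[col 1] -0000*, -0100*, 0-000, 0-111, 00-00*, 001-1, 0010-, 01-11, 010-1, 0100-, 1-010, 10-00*, 100-0, 11-10
[col 2] -0-00
Prime implicants: -0-00, 0-000, 0-111, 001-1, 0010-, 01-11, 010-1, 0100-, 1-010, 100-0, 11-10

NONE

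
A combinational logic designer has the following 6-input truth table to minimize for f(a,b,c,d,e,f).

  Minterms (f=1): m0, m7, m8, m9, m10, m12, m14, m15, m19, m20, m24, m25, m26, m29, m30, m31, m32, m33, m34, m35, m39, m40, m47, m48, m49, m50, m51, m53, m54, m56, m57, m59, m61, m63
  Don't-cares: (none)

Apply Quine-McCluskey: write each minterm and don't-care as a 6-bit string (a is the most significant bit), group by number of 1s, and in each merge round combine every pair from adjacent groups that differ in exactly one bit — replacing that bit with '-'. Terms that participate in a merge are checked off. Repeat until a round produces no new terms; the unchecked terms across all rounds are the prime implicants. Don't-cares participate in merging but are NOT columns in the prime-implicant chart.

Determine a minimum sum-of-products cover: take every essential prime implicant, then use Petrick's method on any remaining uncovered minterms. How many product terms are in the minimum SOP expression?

13

size-2^0 implicants → 000000(✓)  000111(✓)  001000(✓)  001001(✓)  001010(✓)  001100(✓)  001110(✓)  001111(✓)  010011(✓)  010100  011000(✓)  011001(✓)  011010(✓)  011101(✓)  011110(✓)  011111(✓)  100000(✓)  100001(✓)  100010(✓)  100011(✓)  100111(✓)  101000(✓)  101111(✓)  110000(✓)  110001(✓)  110010(✓)  110011(✓)  110101(✓)  110110(✓)  111000(✓)  111001(✓)  111011(✓)  111101(✓)  111111(✓)
size-2^1 implicants → -00000(✓)  -00111(✓)  -01000(✓)  -01111(✓)  -10011  -11000(✓)  -11001(✓)  -11101(✓)  -11111(✓)  0-1000(✓)  0-1001(✓)  0-1010(✓)  0-1110(✓)  0-1111(✓)  00-000(✓)  00-111(✓)  001-00(✓)  001-10(✓)  0010-0(✓)  00100-(✓)  0011-0(✓)  00111-(✓)  011-01(✓)  011-10(✓)  0110-0(✓)  01100-(✓)  0111-1(✓)  01111-(✓)  1-0000(✓)  1-0001(✓)  1-0010(✓)  1-0011(✓)  1-1000(✓)  1-1111(✓)  10-000(✓)  10-111(✓)  100-11  1000-0(✓)  1000-1(✓)  10000-(✓)  10001-(✓)  11-000(✓)  11-001(✓)  11-011(✓)  11-101(✓)  110-01(✓)  110-10  1100-0(✓)  1100-1(✓)  11000-(✓)  11001-(✓)  111-01(✓)  111-11(✓)  1110-1(✓)  11100-(✓)  1111-1(✓)
size-2^2 implicants → --1000  --1111  -0-000  -0-111  -11-01  -1100-  -111-1  0-1-10  0-10-0  0-100-  0-111-  001--0  1--000  1-00-0(✓)  1-00-1(✓)  1-000-(✓)  1-001-(✓)  1000--(✓)  11--01  11-0-1  11-00-  1100--(✓)  111--1
size-2^3 implicants → 1-00--
Unchecked terms (primes): --1000, --1111, -0-000, -0-111, -10011, -11-01, -1100-, -111-1, 0-1-10, 0-10-0, 0-100-, 0-111-, 001--0, 010100, 1--000, 1-00--, 100-11, 11--01, 11-0-1, 11-00-, 110-10, 111--1
Minterm coverage:
  m0 ⊆ -0-000 [E]
  m7 ⊆ -0-111 [E]
  m8 ⊆ --1000,-0-000,0-10-0,0-100-,001--0
  m9 ⊆ 0-100- [E]
  m10 ⊆ 0-1-10,0-10-0,001--0
  m12 ⊆ 001--0 [E]
  m14 ⊆ 0-1-10,0-111-,001--0
  m15 ⊆ --1111,-0-111,0-111-
  m19 ⊆ -10011 [E]
  m20 ⊆ 010100 [E]
  m24 ⊆ --1000,-1100-,0-10-0,0-100-
  m25 ⊆ -11-01,-1100-,0-100-
  m26 ⊆ 0-1-10,0-10-0
  m29 ⊆ -11-01,-111-1
  m30 ⊆ 0-1-10,0-111-
  m31 ⊆ --1111,-111-1,0-111-
  m32 ⊆ -0-000,1--000,1-00--
  m33 ⊆ 1-00-- [E]
  m34 ⊆ 1-00-- [E]
  m35 ⊆ 1-00--,100-11
  m39 ⊆ -0-111,100-11
  m40 ⊆ --1000,-0-000,1--000
  m47 ⊆ --1111,-0-111
  m48 ⊆ 1--000,1-00--,11-00-
  m49 ⊆ 1-00--,11--01,11-0-1,11-00-
  m50 ⊆ 1-00--,110-10
  m51 ⊆ -10011,1-00--,11-0-1
  m53 ⊆ 11--01 [E]
  m54 ⊆ 110-10 [E]
  m56 ⊆ --1000,-1100-,1--000,11-00-
  m57 ⊆ -11-01,-1100-,11--01,11-0-1,11-00-,111--1
  m59 ⊆ 11-0-1,111--1
  m61 ⊆ -11-01,-111-1,11--01,111--1
  m63 ⊆ --1111,-111-1,111--1
E = {-0-000, -0-111, -10011, 0-100-, 001--0, 010100, 1-00--, 11--01, 110-10}
Petrick residual → --1000, -111-1, 0-1-10, 11-0-1
Cover = cd'e'f' + b'd'e'f' + b'def + bc'd'ef + bcdf + a'cef' + a'cd'e' + a'b'cf' + a'bc'de'f' + ac'd' + abe'f + abd'f + abc'ef'  |cover|=13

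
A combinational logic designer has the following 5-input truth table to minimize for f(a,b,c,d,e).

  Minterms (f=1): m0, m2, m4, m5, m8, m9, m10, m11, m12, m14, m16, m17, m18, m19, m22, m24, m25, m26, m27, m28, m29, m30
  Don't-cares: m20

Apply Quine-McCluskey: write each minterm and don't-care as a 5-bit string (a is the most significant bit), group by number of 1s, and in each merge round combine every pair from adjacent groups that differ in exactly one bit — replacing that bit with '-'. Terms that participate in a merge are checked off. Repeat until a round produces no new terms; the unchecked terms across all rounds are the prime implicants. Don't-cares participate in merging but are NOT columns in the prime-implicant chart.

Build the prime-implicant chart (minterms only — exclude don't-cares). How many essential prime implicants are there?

7

size-2^0 implicants → 00000(✓)  00010(✓)  00100(✓)  00101(✓)  01000(✓)  01001(✓)  01010(✓)  01011(✓)  01100(✓)  01110(✓)  10000(✓)  10001(✓)  10010(✓)  10011(✓)  10100(✓)  10110(✓)  11000(✓)  11001(✓)  11010(✓)  11011(✓)  11100(✓)  11101(✓)  11110(✓)
size-2^1 implicants → -0000(✓)  -0010(✓)  -0100(✓)  -1000(✓)  -1001(✓)  -1010(✓)  -1011(✓)  -1100(✓)  -1110(✓)  0-000(✓)  0-010(✓)  0-100(✓)  00-00(✓)  000-0(✓)  0010-  01-00(✓)  01-10(✓)  010-0(✓)  010-1(✓)  0100-(✓)  0101-(✓)  011-0(✓)  1-000(✓)  1-001(✓)  1-010(✓)  1-011(✓)  1-100(✓)  1-110(✓)  10-00(✓)  10-10(✓)  100-0(✓)  100-1(✓)  1000-(✓)  1001-(✓)  101-0(✓)  11-00(✓)  11-01(✓)  11-10(✓)  110-0(✓)  110-1(✓)  1100-(✓)  1101-(✓)  111-0(✓)  1110-(✓)
size-2^2 implicants → --000(✓)  --010(✓)  --100(✓)  -0-00(✓)  -00-0(✓)  -1-00(✓)  -1-10(✓)  -10-0(✓)  -10-1(✓)  -100-(✓)  -101-(✓)  -11-0(✓)  0--00(✓)  0-0-0(✓)  01--0(✓)  010--(✓)  1--00(✓)  1--10(✓)  1-0-0(✓)  1-0-1(✓)  1-00-(✓)  1-01-(✓)  1-1-0(✓)  10--0(✓)  100--(✓)  11--0(✓)  11-0-  110--(✓)
size-2^3 implicants → ---00  --0-0  -1--0  -10--  1---0  1-0--
Unchecked terms (primes): ---00, --0-0, -1--0, -10--, 0010-, 1---0, 1-0--, 11-0-
Minterm coverage:
  m0 ⊆ ---00,--0-0
  m2 ⊆ --0-0 [E]
  m4 ⊆ ---00,0010-
  m5 ⊆ 0010- [E]
  m8 ⊆ ---00,--0-0,-1--0,-10--
  m9 ⊆ -10-- [E]
  m10 ⊆ --0-0,-1--0,-10--
  m11 ⊆ -10-- [E]
  m12 ⊆ ---00,-1--0
  m14 ⊆ -1--0 [E]
  m16 ⊆ ---00,--0-0,1---0,1-0--
  m17 ⊆ 1-0-- [E]
  m18 ⊆ --0-0,1---0,1-0--
  m19 ⊆ 1-0-- [E]
  m22 ⊆ 1---0 [E]
  m24 ⊆ ---00,--0-0,-1--0,-10--,1---0,1-0--,11-0-
  m25 ⊆ -10--,1-0--,11-0-
  m26 ⊆ --0-0,-1--0,-10--,1---0,1-0--
  m27 ⊆ -10--,1-0--
  m28 ⊆ ---00,-1--0,1---0,11-0-
  m29 ⊆ 11-0- [E]
  m30 ⊆ -1--0,1---0
E = {--0-0, -1--0, -10--, 0010-, 1---0, 1-0--, 11-0-}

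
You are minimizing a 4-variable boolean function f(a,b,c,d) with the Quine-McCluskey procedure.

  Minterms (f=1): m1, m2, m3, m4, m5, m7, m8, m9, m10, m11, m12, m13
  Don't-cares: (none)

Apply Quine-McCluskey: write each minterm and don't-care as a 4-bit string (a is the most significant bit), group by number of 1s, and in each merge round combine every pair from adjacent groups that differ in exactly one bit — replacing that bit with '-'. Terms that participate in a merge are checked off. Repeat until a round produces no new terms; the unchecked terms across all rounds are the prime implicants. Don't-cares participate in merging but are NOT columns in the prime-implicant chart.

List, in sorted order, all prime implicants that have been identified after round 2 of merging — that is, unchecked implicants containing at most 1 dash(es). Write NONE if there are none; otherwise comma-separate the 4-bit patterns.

NONE

Round 0: 0001✓ 0010✓ 0011✓ 0100✓ 0101✓ 0111✓ 1000✓ 1001✓ 1010✓ 1011✓ 1100✓ 1101✓
Round 1: -001✓ -010✓ -011✓ -100✓ -101✓ 0-01✓ 0-11✓ 00-1✓ 001-✓ 01-1✓ 010-✓ 1-00✓ 1-01✓ 10-0✓ 10-1✓ 100-✓ 101-✓ 110-✓
Round 2: --01 -0-1 -01- -10- 0--1 1-0- 10--
PIs = {--01, -0-1, -01-, -10-, 0--1, 1-0-, 10--}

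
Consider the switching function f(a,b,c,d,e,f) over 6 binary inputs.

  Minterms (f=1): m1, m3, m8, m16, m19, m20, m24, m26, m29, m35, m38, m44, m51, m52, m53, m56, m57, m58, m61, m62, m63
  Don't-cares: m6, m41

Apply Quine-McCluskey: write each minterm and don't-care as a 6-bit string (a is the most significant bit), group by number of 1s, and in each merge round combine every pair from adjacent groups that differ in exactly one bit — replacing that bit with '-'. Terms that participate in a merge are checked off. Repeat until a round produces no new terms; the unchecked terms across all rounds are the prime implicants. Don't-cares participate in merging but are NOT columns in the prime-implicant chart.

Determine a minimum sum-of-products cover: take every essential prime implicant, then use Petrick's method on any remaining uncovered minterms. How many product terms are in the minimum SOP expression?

11

Round 0: 000001✓ 000011✓ 000110✓ 001000✓ 010000✓ 010011✓ 010100✓ 011000✓ 011010✓ 011101✓ 100011✓ 100110✓ 101001✓ 101100 110011✓ 110100✓ 110101✓ 111000✓ 111001✓ 111010✓ 111101✓ 111110✓ 111111✓
Round 1: -00011✓ -00110 -10011✓ -10100 -11000✓ -11010✓ -11101 0-0011✓ 0-1000 0000-1 01-000 010-00 0110-0✓ 1-0011✓ 1-1001 11-101 11010- 111-01 111-10 1110-0✓ 11100- 1111-1 11111-
Round 2: --0011 -110-0
PIs = {--0011, -00110, -10100, -110-0, -11101, 0-1000, 0000-1, 01-000, 010-00, 1-1001, 101100, 11-101, 11010-, 111-01, 111-10, 11100-, 1111-1, 11111-}
Coverage chart:
  m1: 0000-1 ←essential
  m3: --0011,0000-1
  m8: 0-1000 ←essential
  m16: 01-000,010-00
  m19: --0011 ←essential
  m20: -10100,010-00
  m24: -110-0,0-1000,01-000
  m26: -110-0 ←essential
  m29: -11101 ←essential
  m35: --0011 ←essential
  m38: -00110 ←essential
  m44: 101100 ←essential
  m51: --0011 ←essential
  m52: -10100,11010-
  m53: 11-101,11010-
  m56: -110-0,11100-
  m57: 1-1001,111-01,11100-
  m58: -110-0,111-10
  m61: -11101,11-101,111-01,1111-1
  m62: 111-10,11111-
  m63: 1111-1,11111-
Essential: --0011, -00110, -110-0, -11101, 0-1000, 0000-1, 101100
Petrick residual → 010-00, 1-1001, 11010-, 11111-
Min cover (11 terms): c'd'ef + b'c'def' + bcd'f' + bcde'f + a'cd'e'f' + a'b'c'd'f + a'bc'e'f' + acd'e'f + ab'cde'f' + abc'de' + abcde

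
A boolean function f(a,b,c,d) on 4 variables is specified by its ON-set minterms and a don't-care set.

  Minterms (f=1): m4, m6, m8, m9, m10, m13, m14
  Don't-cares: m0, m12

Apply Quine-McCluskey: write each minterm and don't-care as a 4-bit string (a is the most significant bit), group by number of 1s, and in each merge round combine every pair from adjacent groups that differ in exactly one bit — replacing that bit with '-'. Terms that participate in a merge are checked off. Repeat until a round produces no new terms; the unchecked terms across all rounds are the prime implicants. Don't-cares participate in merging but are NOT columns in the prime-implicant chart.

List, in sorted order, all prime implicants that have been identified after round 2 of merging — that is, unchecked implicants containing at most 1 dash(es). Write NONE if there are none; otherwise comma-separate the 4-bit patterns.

NONE

[col 0] 0000*, 0100*, 0110*, 1000*, 1001*, 1010*, 1100*, 1101*, 1110*
[col 1] -000*, -100*, -110*, 0-00*, 01-0*, 1-00*, 1-01*, 1-10*, 10-0*, 100-*, 11-0*, 110-*
[col 2] --00, -1-0, 1--0, 1-0-
Prime implicants: --00, -1-0, 1--0, 1-0-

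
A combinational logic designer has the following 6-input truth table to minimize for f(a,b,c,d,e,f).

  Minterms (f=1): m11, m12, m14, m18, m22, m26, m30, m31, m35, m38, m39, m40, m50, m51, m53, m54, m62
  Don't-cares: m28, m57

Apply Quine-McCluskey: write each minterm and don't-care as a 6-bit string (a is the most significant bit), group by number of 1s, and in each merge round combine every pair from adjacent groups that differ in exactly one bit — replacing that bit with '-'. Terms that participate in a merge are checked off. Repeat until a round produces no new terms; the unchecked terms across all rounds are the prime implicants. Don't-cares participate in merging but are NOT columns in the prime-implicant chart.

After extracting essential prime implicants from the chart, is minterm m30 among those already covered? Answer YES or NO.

[col 0] 001011, 001100*, 001110*, 010010*, 010110*, 011010*, 011100*, 011110*, 011111*, 100011*, 100110*, 100111*, 101000, 110010*, 110011*, 110101, 110110*, 111001, 111110*
[col 1] -10010*, -10110*, -11110*, 0-1100*, 0-1110*, 0011-0*, 01-010*, 01-110*, 010-10*, 011-10*, 0111-0*, 01111-, 1-0011, 1-0110, 100-11, 10011-, 11-110*, 110-10*, 11001-
[col 2] -1-110, -10-10, 0-11-0, 01--10
Prime implicants: -1-110, -10-10, 0-11-0, 001011, 01--10, 01111-, 1-0011, 1-0110, 100-11, 10011-, 101000, 11001-, 110101, 111001
PI chart (minterm → PIs covering it):
  11 | 001011  (sole → essential)
  12 | 0-11-0  (sole → essential)
  14 | 0-11-0  (sole → essential)
  18 | -10-10,01--10
  22 | -1-110,-10-10,01--10
  26 | 01--10  (sole → essential)
  30 | -1-110,0-11-0,01--10,01111-
  31 | 01111-  (sole → essential)
  35 | 1-0011,100-11
  38 | 1-0110,10011-
  39 | 100-11,10011-
  40 | 101000  (sole → essential)
  50 | -10-10,11001-
  51 | 1-0011,11001-
  53 | 110101  (sole → essential)
  54 | -1-110,-10-10,1-0110
  62 | -1-110  (sole → essential)
Essential prime implicants: -1-110, 0-11-0, 001011, 01--10, 01111-, 101000, 110101

YES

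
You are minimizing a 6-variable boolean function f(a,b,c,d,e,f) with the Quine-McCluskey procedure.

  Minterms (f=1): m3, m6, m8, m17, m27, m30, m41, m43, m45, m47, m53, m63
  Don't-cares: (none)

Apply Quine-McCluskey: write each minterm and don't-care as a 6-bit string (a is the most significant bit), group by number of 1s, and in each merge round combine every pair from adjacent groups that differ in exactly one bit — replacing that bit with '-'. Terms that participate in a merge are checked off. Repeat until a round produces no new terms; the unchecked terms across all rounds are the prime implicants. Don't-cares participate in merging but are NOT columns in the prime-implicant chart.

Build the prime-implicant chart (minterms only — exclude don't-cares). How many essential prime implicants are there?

9

[col 0] 000011, 000110, 001000, 010001, 011011, 011110, 101001*, 101011*, 101101*, 101111*, 110101, 111111*
[col 1] 1-1111, 101-01*, 101-11*, 1010-1*, 1011-1*
[col 2] 101--1
Prime implicants: 000011, 000110, 001000, 010001, 011011, 011110, 1-1111, 101--1, 110101
PI chart (minterm → PIs covering it):
  3 | 000011  (sole → essential)
  6 | 000110  (sole → essential)
  8 | 001000  (sole → essential)
  17 | 010001  (sole → essential)
  27 | 011011  (sole → essential)
  30 | 011110  (sole → essential)
  41 | 101--1  (sole → essential)
  43 | 101--1  (sole → essential)
  45 | 101--1  (sole → essential)
  47 | 1-1111,101--1
  53 | 110101  (sole → essential)
  63 | 1-1111  (sole → essential)
Essential prime implicants: 000011, 000110, 001000, 010001, 011011, 011110, 1-1111, 101--1, 110101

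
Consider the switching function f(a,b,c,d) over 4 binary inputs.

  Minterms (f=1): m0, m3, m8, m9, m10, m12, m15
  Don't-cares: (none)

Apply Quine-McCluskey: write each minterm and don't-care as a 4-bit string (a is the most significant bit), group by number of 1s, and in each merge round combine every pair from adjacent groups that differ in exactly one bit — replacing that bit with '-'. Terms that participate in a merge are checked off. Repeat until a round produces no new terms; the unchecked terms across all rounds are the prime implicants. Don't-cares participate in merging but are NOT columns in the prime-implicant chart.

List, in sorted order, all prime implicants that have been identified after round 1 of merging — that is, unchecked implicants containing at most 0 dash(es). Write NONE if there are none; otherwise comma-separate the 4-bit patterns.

0011, 1111

[col 0] 0000*, 0011, 1000*, 1001*, 1010*, 1100*, 1111
[col 1] -000, 1-00, 10-0, 100-
Prime implicants: -000, 0011, 1-00, 10-0, 100-, 1111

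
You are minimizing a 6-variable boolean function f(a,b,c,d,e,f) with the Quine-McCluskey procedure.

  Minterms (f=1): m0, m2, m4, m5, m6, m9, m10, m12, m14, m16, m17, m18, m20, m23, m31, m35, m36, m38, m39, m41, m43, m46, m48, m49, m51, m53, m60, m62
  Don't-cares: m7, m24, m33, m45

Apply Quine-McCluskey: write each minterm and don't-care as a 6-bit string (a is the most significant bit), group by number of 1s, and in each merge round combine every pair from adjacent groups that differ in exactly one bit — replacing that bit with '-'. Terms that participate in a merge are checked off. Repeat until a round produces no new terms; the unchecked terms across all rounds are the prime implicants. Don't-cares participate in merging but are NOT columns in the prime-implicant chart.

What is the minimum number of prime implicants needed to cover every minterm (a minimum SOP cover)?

size-2^0 implicants → 000000(✓)  000010(✓)  000100(✓)  000101(✓)  000110(✓)  000111(✓)  001001(✓)  001010(✓)  001100(✓)  001110(✓)  010000(✓)  010001(✓)  010010(✓)  010100(✓)  010111(✓)  011000(✓)  011111(✓)  100001(✓)  100011(✓)  100100(✓)  100110(✓)  100111(✓)  101001(✓)  101011(✓)  101101(✓)  101110(✓)  110000(✓)  110001(✓)  110011(✓)  110101(✓)  111100(✓)  111110(✓)
size-2^1 implicants → -00100(✓)  -00110(✓)  -00111(✓)  -01001  -01110(✓)  -10000(✓)  -10001(✓)  0-0000(✓)  0-0010(✓)  0-0100(✓)  0-0111  00-010(✓)  00-100(✓)  00-110(✓)  000-00(✓)  000-10(✓)  0000-0(✓)  0001-0(✓)  0001-1(✓)  00010-(✓)  00011-(✓)  001-10(✓)  0011-0(✓)  01-000  01-111  010-00(✓)  0100-0(✓)  01000-(✓)  1-0001(✓)  1-0011(✓)  1-1110  10-001(✓)  10-011(✓)  10-110(✓)  100-11  1000-1(✓)  1001-0(✓)  10011-(✓)  101-01  1010-1(✓)  110-01  1100-1(✓)  11000-(✓)  1111-0
size-2^2 implicants → -0-110  -001-0  -0011-  -1000-  0-0-00  0-00-0  00--10  00-1-0  000--0  0001--  1-00-1  10-0-1
Unchecked terms (primes): -0-110, -001-0, -0011-, -01001, -1000-, 0-0-00, 0-00-0, 0-0111, 00--10, 00-1-0, 000--0, 0001--, 01-000, 01-111, 1-00-1, 1-1110, 10-0-1, 100-11, 101-01, 110-01, 1111-0
Minterm coverage:
  m0 ⊆ 0-0-00,0-00-0,000--0
  m2 ⊆ 0-00-0,00--10,000--0
  m4 ⊆ -001-0,0-0-00,00-1-0,000--0,0001--
  m5 ⊆ 0001-- [E]
  m6 ⊆ -0-110,-001-0,-0011-,00--10,00-1-0,000--0,0001--
  m9 ⊆ -01001 [E]
  m10 ⊆ 00--10 [E]
  m12 ⊆ 00-1-0 [E]
  m14 ⊆ -0-110,00--10,00-1-0
  m16 ⊆ -1000-,0-0-00,0-00-0,01-000
  m17 ⊆ -1000- [E]
  m18 ⊆ 0-00-0 [E]
  m20 ⊆ 0-0-00 [E]
  m23 ⊆ 0-0111,01-111
  m31 ⊆ 01-111 [E]
  m35 ⊆ 1-00-1,10-0-1,100-11
  m36 ⊆ -001-0 [E]
  m38 ⊆ -0-110,-001-0,-0011-
  m39 ⊆ -0011-,100-11
  m41 ⊆ -01001,10-0-1,101-01
  m43 ⊆ 10-0-1 [E]
  m46 ⊆ -0-110,1-1110
  m48 ⊆ -1000- [E]
  m49 ⊆ -1000-,1-00-1,110-01
  m51 ⊆ 1-00-1 [E]
  m53 ⊆ 110-01 [E]
  m60 ⊆ 1111-0 [E]
  m62 ⊆ 1-1110,1111-0
E = {-001-0, -01001, -1000-, 0-0-00, 0-00-0, 00--10, 00-1-0, 0001--, 01-111, 1-00-1, 10-0-1, 110-01, 1111-0}
Petrick residual → -0-110, -0011-
Cover = b'def' + b'c'df' + b'c'de + b'cd'e'f + bc'd'e' + a'c'e'f' + a'c'd'f' + a'b'ef' + a'b'df' + a'b'c'd + a'bdef + ac'd'f + ab'd'f + abc'e'f + abcdf'  |cover|=15

15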